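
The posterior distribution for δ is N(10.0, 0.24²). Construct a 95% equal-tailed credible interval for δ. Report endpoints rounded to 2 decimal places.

[9.53, 10.47]

The posterior is symmetric, so the 95% equal-tailed interval is δ = 10.0 ± z·0.24 with z = 1.960.
Half-width: 1.960 × 0.24 = 0.47.
10.0 − 0.47 = 9.53; 10.0 + 0.47 = 10.47.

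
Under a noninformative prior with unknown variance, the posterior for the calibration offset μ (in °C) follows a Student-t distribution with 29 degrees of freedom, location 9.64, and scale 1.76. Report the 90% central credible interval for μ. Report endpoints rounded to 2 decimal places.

[6.65, 12.63]

The t_29 distribution is symmetric; the 90% interval is 9.64 ± t·1.76 with t_{0.95,29} = 1.699.
Half-width: 1.699 × 1.76 = 2.99.
9.64 − 2.99 = 6.65; 9.64 + 2.99 = 12.63.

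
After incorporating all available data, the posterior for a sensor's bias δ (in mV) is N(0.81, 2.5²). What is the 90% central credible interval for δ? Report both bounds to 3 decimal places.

[-3.302, 4.922]

The posterior is symmetric, so the 90% equal-tailed interval is δ = 0.81 ± z·2.5 with z = 1.645.
Half-width: 1.645 × 2.5 = 4.112.
0.81 − 4.112 = -3.302; 0.81 + 4.112 = 4.922.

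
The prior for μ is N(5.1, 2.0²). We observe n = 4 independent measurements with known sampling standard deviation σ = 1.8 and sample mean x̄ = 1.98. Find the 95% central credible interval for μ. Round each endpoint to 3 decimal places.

Posterior precision = 1/2.0² + 4/1.8² = 0.2500 + 1.2346 = 1.4846, so posterior SD = 0.8207.
Posterior mean = (5.1/2.0² + 4·1.98/1.8²) / 1.4846 = 2.5054.
Interval: 2.5054 ± 1.960 × 0.8207 → [0.897, 4.114].

[0.897, 4.114]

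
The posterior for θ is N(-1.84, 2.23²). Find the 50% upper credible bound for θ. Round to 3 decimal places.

Need U with P(θ ≤ U) = 0.50: U = -1.84 + z_{0.5}·2.23.
z = 0.000; U = -1.84 + 0.000 × 2.23 = -1.840.

-1.840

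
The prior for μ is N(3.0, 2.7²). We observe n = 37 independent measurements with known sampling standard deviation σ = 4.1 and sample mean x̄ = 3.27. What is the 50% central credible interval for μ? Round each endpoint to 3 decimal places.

Posterior precision = 1/2.7² + 37/4.1² = 0.1372 + 2.2011 = 2.3382, so posterior SD = 0.6540.
Posterior mean = (3.0/2.7² + 37·3.27/4.1²) / 2.3382 = 3.2542.
Interval: 3.2542 ± 0.674 × 0.6540 → [2.813, 3.695].

[2.813, 3.695]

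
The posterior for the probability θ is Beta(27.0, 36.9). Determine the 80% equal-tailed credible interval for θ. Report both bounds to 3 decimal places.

[0.344, 0.502]

Posterior: Beta(27.0, 36.9).
Equal-tailed 80% interval: the 0.1 and 0.9 quantiles of Beta(27.0, 36.9).
Posterior mean ≈ 0.423, SD ≈ 0.061; a Normal approximation gives roughly [0.344, 0.501].
Exact: F⁻¹(0.1) = 0.344; F⁻¹(0.9) = 0.502.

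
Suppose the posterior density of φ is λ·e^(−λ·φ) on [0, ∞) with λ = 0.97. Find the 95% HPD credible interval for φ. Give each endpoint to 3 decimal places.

The exponential density is strictly decreasing on [0, ∞), so the HPD interval is anchored at 0: [0, q] with P(φ ≤ q) = 0.95.
q = −ln(1 − 0.95) / 0.97 = 2.9957 / 0.97 = 3.088.

[0.000, 3.088]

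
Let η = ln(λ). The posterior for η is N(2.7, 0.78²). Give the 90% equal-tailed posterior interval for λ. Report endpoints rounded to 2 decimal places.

On the log scale the 90% interval is 2.7 ± 1.645 × 0.78 = [1.4170, 3.9830].
Exponentiate: [e^1.4170, e^3.9830] = [4.12, 53.68].

[4.12, 53.68]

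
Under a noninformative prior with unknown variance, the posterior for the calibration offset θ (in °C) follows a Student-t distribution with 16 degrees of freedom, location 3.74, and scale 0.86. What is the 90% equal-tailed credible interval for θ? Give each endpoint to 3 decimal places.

[2.239, 5.241]

The t_16 distribution is symmetric; the 90% interval is 3.74 ± t·0.86 with t_{0.95,16} = 1.746.
Half-width: 1.746 × 0.86 = 1.501.
3.74 − 1.501 = 2.239; 3.74 + 1.501 = 5.241.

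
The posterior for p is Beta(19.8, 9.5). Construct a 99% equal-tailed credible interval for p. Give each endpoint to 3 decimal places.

Posterior: Beta(19.8, 9.5).
Equal-tailed 99% interval: the 0.005 and 0.995 quantiles of Beta(19.8, 9.5).
Posterior mean ≈ 0.676, SD ≈ 0.085; a Normal approximation gives roughly [0.457, 0.895].
Exact: F⁻¹(0.005) = 0.442; F⁻¹(0.995) = 0.866.

[0.442, 0.866]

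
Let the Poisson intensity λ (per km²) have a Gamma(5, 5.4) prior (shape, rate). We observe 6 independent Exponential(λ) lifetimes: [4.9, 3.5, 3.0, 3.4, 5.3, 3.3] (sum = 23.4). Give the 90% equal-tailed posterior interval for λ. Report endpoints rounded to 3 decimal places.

Posterior: Gamma(5+6, 5.4+23.4) = Gamma(11, 28.8) (shape, rate).
Equal-tailed 90% interval: Gamma(11, 28.8) quantiles at 0.05 and 0.95.
Posterior mean ≈ 0.382, SD ≈ 0.115; a Normal approximation gives roughly [0.193, 0.571].
Exact: lower = 0.214; upper = 0.589.

[0.214, 0.589]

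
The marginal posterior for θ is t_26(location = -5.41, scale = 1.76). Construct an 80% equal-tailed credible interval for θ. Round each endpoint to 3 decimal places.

[-7.724, -3.096]

The t_26 distribution is symmetric; the 80% interval is -5.41 ± t·1.76 with t_{0.9,26} = 1.315.
Half-width: 1.315 × 1.76 = 2.314.
-5.41 − 2.314 = -7.724; -5.41 + 2.314 = -3.096.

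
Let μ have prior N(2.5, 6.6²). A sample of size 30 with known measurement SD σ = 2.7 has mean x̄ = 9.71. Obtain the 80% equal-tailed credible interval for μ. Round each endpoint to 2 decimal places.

Posterior precision = 1/6.6² + 30/2.7² = 0.0230 + 4.1152 = 4.1382, so posterior SD = 0.4916.
Posterior mean = (2.5/6.6² + 30·9.71/2.7²) / 4.1382 = 9.6700.
Interval: 9.6700 ± 1.282 × 0.4916 → [9.04, 10.30].

[9.04, 10.30]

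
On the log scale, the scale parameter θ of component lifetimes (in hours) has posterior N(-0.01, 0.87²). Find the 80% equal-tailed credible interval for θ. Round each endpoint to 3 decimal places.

[0.325, 3.019]

On the log scale the 80% interval is -0.01 ± 1.282 × 0.87 = [-1.1249, 1.1049].
Exponentiate: [e^-1.1249, e^1.1049] = [0.325, 3.019].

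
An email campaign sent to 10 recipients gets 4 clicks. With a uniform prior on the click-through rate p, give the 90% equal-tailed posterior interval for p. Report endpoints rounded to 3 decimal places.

Posterior: Beta(1+4, 1+6) = Beta(5, 7).
Equal-tailed 90% interval: the 0.05 and 0.95 quantiles of Beta(5, 7).
Posterior mean ≈ 0.417, SD ≈ 0.137; a Normal approximation gives roughly [0.192, 0.642].
Exact: F⁻¹(0.05) = 0.200; F⁻¹(0.95) = 0.650.

[0.200, 0.650]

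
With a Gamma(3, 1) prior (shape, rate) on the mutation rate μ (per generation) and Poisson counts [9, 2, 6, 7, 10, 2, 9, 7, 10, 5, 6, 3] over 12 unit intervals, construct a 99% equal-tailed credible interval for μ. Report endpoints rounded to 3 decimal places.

[4.460, 7.982]

Posterior: Gamma(3+76, 1+12) = Gamma(79, 13) (shape, rate).
Equal-tailed 99% interval: Gamma(79, 13) quantiles at 0.005 and 0.995.
Posterior mean ≈ 6.077, SD ≈ 0.684; a Normal approximation gives roughly [4.316, 7.838].
Exact: lower = 4.460; upper = 7.982.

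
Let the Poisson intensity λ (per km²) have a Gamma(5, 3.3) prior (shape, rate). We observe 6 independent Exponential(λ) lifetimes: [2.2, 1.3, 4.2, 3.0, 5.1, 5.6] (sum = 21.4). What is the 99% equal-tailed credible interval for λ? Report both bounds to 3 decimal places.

[0.175, 0.866]

Posterior: Gamma(5+6, 3.3+21.4) = Gamma(11, 24.7) (shape, rate).
Equal-tailed 99% interval: Gamma(11, 24.7) quantiles at 0.005 and 0.995.
Posterior mean ≈ 0.445, SD ≈ 0.134; a Normal approximation gives roughly [0.099, 0.791].
Exact: lower = 0.175; upper = 0.866.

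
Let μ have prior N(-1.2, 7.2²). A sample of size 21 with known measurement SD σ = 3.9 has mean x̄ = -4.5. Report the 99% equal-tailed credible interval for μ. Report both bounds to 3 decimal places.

Posterior precision = 1/7.2² + 21/3.9² = 0.0193 + 1.3807 = 1.4000, so posterior SD = 0.8452.
Posterior mean = (-1.2/7.2² + 21·-4.5/3.9²) / 1.4000 = -4.4545.
Interval: -4.4545 ± 2.576 × 0.8452 → [-6.632, -2.278].

[-6.632, -2.278]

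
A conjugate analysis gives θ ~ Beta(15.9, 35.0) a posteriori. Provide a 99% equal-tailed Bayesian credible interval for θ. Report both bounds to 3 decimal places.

[0.163, 0.489]

Posterior: Beta(15.9, 35.0).
Equal-tailed 99% interval: the 0.005 and 0.995 quantiles of Beta(15.9, 35.0).
Posterior mean ≈ 0.312, SD ≈ 0.064; a Normal approximation gives roughly [0.147, 0.478].
Exact: F⁻¹(0.005) = 0.163; F⁻¹(0.995) = 0.489.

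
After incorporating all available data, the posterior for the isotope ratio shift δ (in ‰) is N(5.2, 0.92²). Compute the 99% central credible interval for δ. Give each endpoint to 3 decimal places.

The posterior is symmetric, so the 99% equal-tailed interval is δ = 5.2 ± z·0.92 with z = 2.576.
Half-width: 2.576 × 0.92 = 2.370.
5.2 − 2.370 = 2.830; 5.2 + 2.370 = 7.570.

[2.830, 7.570]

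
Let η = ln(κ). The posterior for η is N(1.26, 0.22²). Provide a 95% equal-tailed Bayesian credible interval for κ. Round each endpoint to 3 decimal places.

[2.291, 5.426]

On the log scale the 95% interval is 1.26 ± 1.960 × 0.22 = [0.8288, 1.6912].
Exponentiate: [e^0.8288, e^1.6912] = [2.291, 5.426].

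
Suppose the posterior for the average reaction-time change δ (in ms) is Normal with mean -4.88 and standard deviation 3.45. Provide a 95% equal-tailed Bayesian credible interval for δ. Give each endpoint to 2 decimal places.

The posterior is symmetric, so the 95% equal-tailed interval is δ = -4.88 ± z·3.45 with z = 1.960.
Half-width: 1.960 × 3.45 = 6.76.
-4.88 − 6.76 = -11.64; -4.88 + 6.76 = 1.88.

[-11.64, 1.88]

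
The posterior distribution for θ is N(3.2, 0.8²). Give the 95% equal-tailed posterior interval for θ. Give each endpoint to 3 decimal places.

The posterior is symmetric, so the 95% equal-tailed interval is θ = 3.2 ± z·0.8 with z = 1.960.
Half-width: 1.960 × 0.8 = 1.568.
3.2 − 1.568 = 1.632; 3.2 + 1.568 = 4.768.

[1.632, 4.768]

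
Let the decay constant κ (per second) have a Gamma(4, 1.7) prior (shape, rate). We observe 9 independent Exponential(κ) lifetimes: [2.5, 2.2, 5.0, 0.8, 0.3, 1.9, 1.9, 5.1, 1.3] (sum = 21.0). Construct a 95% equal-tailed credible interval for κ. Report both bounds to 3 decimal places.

Posterior: Gamma(4+9, 1.7+21.0) = Gamma(13, 22.7) (shape, rate).
Equal-tailed 95% interval: Gamma(13, 22.7) quantiles at 0.025 and 0.975.
Posterior mean ≈ 0.573, SD ≈ 0.159; a Normal approximation gives roughly [0.261, 0.884].
Exact: lower = 0.305; upper = 0.923.

[0.305, 0.923]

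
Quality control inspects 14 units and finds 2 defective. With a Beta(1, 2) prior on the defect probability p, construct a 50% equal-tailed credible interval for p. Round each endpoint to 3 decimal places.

[0.109, 0.231]

Posterior: Beta(1+2, 2+12) = Beta(3, 14).
Equal-tailed 50% interval: the 0.25 and 0.75 quantiles of Beta(3, 14).
Posterior mean ≈ 0.176, SD ≈ 0.090; a Normal approximation gives roughly [0.116, 0.237].
Exact: F⁻¹(0.25) = 0.109; F⁻¹(0.75) = 0.231.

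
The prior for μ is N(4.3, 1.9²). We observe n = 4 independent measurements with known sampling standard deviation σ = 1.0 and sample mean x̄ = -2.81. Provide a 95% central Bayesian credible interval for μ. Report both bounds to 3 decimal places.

[-3.297, -1.402]

Posterior precision = 1/1.9² + 4/1.0² = 0.2770 + 4.0000 = 4.2770, so posterior SD = 0.4835.
Posterior mean = (4.3/1.9² + 4·-2.81/1.0²) / 4.2770 = -2.3495.
Interval: -2.3495 ± 1.960 × 0.4835 → [-3.297, -1.402].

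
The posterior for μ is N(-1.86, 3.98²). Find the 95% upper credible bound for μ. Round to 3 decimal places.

Need U with P(μ ≤ U) = 0.95: U = -1.86 + z_{0.05}·3.98.
z = 1.645; U = -1.86 + 1.645 × 3.98 = 4.687.

4.687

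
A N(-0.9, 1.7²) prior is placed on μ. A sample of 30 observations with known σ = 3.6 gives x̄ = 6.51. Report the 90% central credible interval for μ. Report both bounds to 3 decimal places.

Posterior precision = 1/1.7² + 30/3.6² = 0.3460 + 2.3148 = 2.6608, so posterior SD = 0.6130.
Posterior mean = (-0.9/1.7² + 30·6.51/3.6²) / 2.6608 = 5.5464.
Interval: 5.5464 ± 1.645 × 0.6130 → [4.538, 6.555].

[4.538, 6.555]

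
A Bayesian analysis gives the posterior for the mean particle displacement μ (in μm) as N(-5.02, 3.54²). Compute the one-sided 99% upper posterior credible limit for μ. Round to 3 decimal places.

3.215

Need U with P(μ ≤ U) = 0.99: U = -5.02 + z_{0.01}·3.54.
z = 2.326; U = -5.02 + 2.326 × 3.54 = 3.215.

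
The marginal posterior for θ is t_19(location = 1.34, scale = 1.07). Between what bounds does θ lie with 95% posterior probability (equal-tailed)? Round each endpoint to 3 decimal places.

[-0.900, 3.580]

The t_19 distribution is symmetric; the 95% interval is 1.34 ± t·1.07 with t_{0.975,19} = 2.093.
Half-width: 2.093 × 1.07 = 2.240.
1.34 − 2.240 = -0.900; 1.34 + 2.240 = 3.580.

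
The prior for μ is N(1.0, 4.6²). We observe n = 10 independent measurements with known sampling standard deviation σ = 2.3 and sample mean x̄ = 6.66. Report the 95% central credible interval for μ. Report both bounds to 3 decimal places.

Posterior precision = 1/4.6² + 10/2.3² = 0.0473 + 1.8904 = 1.9376, so posterior SD = 0.7184.
Posterior mean = (1.0/4.6² + 10·6.66/2.3²) / 1.9376 = 6.5220.
Interval: 6.5220 ± 1.960 × 0.7184 → [5.114, 7.930].

[5.114, 7.930]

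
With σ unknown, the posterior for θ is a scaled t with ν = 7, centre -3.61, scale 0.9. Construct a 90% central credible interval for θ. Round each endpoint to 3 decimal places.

The t_7 distribution is symmetric; the 90% interval is -3.61 ± t·0.9 with t_{0.95,7} = 1.895.
Half-width: 1.895 × 0.9 = 1.705.
-3.61 − 1.705 = -5.315; -3.61 + 1.705 = -1.905.

[-5.315, -1.905]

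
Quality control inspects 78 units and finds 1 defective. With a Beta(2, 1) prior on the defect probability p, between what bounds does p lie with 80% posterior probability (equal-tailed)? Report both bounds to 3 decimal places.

Posterior: Beta(2+1, 1+77) = Beta(3, 78).
Equal-tailed 80% interval: the 0.1 and 0.9 quantiles of Beta(3, 78).
Posterior mean ≈ 0.037, SD ≈ 0.021; a Normal approximation gives roughly [0.010, 0.064].
Exact: F⁻¹(0.1) = 0.014; F⁻¹(0.9) = 0.065.

[0.014, 0.065]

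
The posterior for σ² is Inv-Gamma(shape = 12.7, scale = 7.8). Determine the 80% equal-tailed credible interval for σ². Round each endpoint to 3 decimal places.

Inverse-Gamma(12.7, 7.8) quantiles: F⁻¹(0.1) and F⁻¹(0.9).
Equivalently, 1/σ² ~ Gamma(12.7, rate = 7.8); invert its 0.9 and 0.1 quantiles.
Posterior mean ≈ 0.667, SD ≈ 0.204; a Normal approximation gives roughly [0.405, 0.928].
Exact: lower = 0.448; upper = 0.929.

[0.448, 0.929]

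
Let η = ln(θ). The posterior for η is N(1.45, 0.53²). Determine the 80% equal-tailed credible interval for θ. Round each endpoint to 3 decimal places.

On the log scale the 80% interval is 1.45 ± 1.282 × 0.53 = [0.7708, 2.1292].
Exponentiate: [e^0.7708, e^2.1292] = [2.161, 8.408].

[2.161, 8.408]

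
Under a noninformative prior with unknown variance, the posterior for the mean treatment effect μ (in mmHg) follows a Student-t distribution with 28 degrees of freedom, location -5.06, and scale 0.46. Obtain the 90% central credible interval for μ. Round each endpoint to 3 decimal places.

[-5.843, -4.277]

The t_28 distribution is symmetric; the 90% interval is -5.06 ± t·0.46 with t_{0.95,28} = 1.701.
Half-width: 1.701 × 0.46 = 0.783.
-5.06 − 0.783 = -5.843; -5.06 + 0.783 = -4.277.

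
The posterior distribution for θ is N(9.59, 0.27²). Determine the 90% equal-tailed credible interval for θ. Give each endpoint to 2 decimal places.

[9.15, 10.03]

The posterior is symmetric, so the 90% equal-tailed interval is θ = 9.59 ± z·0.27 with z = 1.645.
Half-width: 1.645 × 0.27 = 0.44.
9.59 − 0.44 = 9.15; 9.59 + 0.44 = 10.03.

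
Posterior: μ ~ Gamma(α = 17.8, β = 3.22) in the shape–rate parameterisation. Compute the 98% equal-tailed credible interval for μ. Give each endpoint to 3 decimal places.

Posterior: Gamma(shape 17.8, rate 3.22).
Equal-tailed 98% interval: Gamma(17.8, 3.22) quantiles at 0.01 and 0.99.
Posterior mean ≈ 5.528, SD ≈ 1.310; a Normal approximation gives roughly [2.480, 8.576].
Exact: lower = 2.941; upper = 9.023.

[2.941, 9.023]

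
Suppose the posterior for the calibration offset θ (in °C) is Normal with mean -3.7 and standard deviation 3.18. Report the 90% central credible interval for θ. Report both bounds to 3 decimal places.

The posterior is symmetric, so the 90% equal-tailed interval is θ = -3.7 ± z·3.18 with z = 1.645.
Half-width: 1.645 × 3.18 = 5.231.
-3.7 − 5.231 = -8.931; -3.7 + 5.231 = 1.531.

[-8.931, 1.531]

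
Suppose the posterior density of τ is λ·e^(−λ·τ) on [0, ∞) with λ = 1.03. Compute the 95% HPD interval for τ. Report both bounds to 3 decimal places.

The exponential density is strictly decreasing on [0, ∞), so the HPD interval is anchored at 0: [0, q] with P(τ ≤ q) = 0.95.
q = −ln(1 − 0.95) / 1.03 = 2.9957 / 1.03 = 2.908.

[0.000, 2.908]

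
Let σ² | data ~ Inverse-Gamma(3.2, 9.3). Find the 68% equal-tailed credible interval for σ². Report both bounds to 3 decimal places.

[1.904, 6.146]

Inverse-Gamma(3.2, 9.3) quantiles: F⁻¹(0.16) and F⁻¹(0.84).
Equivalently, 1/σ² ~ Gamma(3.2, rate = 9.3); invert its 0.84 and 0.16 quantiles.
Posterior mean ≈ 4.227, SD ≈ 3.859; a Normal approximation gives roughly [0.390, 8.065].
Exact: lower = 1.904; upper = 6.146.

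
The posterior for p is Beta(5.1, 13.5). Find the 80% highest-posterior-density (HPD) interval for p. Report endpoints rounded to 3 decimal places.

[0.134, 0.390]

The posterior is unimodal and skewed, so the HPD interval has equal density at both endpoints and is the shortest 80% interval.
Solving f(0.134) = f(0.390) with F(0.390) − F(0.134) = 0.80 gives [0.134, 0.390].
For comparison, the equal-tailed interval is [0.150, 0.410]; the HPD is narrower and shifted toward the mode.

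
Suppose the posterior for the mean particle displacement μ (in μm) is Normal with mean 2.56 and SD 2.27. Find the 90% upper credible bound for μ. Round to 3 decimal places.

5.469

Need U with P(μ ≤ U) = 0.90: U = 2.56 + z_{0.1}·2.27.
z = 1.282; U = 2.56 + 1.282 × 2.27 = 5.469.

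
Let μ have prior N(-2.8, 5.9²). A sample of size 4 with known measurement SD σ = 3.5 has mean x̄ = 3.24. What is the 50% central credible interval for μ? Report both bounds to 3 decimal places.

Posterior precision = 1/5.9² + 4/3.5² = 0.0287 + 0.3265 = 0.3553, so posterior SD = 1.6778.
Posterior mean = (-2.8/5.9² + 4·3.24/3.5²) / 0.3553 = 2.7516.
Interval: 2.7516 ± 0.674 × 1.6778 → [1.620, 3.883].

[1.620, 3.883]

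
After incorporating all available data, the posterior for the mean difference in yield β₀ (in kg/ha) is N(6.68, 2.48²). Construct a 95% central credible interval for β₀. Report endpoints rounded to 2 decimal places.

[1.82, 11.54]

The posterior is symmetric, so the 95% equal-tailed interval is β₀ = 6.68 ± z·2.48 with z = 1.960.
Half-width: 1.960 × 2.48 = 4.86.
6.68 − 4.86 = 1.82; 6.68 + 4.86 = 11.54.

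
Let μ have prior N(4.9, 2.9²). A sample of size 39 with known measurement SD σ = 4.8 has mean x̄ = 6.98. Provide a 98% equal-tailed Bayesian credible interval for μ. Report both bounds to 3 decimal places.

[5.115, 8.572]

Posterior precision = 1/2.9² + 39/4.8² = 0.1189 + 1.6927 = 1.8116, so posterior SD = 0.7430.
Posterior mean = (4.9/2.9² + 39·6.98/4.8²) / 1.8116 = 6.8435.
Interval: 6.8435 ± 2.326 × 0.7430 → [5.115, 8.572].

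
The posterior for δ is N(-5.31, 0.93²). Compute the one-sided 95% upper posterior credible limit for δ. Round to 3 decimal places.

Need U with P(δ ≤ U) = 0.95: U = -5.31 + z_{0.05}·0.93.
z = 1.645; U = -5.31 + 1.645 × 0.93 = -3.780.

-3.780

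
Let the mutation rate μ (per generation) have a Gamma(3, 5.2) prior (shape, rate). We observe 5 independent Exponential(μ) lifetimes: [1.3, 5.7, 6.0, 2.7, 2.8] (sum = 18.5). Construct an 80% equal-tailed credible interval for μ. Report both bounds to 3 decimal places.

Posterior: Gamma(3+5, 5.2+18.5) = Gamma(8, 23.7) (shape, rate).
Equal-tailed 80% interval: Gamma(8, 23.7) quantiles at 0.1 and 0.9.
Posterior mean ≈ 0.338, SD ≈ 0.119; a Normal approximation gives roughly [0.185, 0.490].
Exact: lower = 0.196; upper = 0.497.

[0.196, 0.497]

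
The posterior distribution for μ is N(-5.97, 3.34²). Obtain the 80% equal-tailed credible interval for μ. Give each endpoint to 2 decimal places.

[-10.25, -1.69]

The posterior is symmetric, so the 80% equal-tailed interval is μ = -5.97 ± z·3.34 with z = 1.282.
Half-width: 1.282 × 3.34 = 4.28.
-5.97 − 4.28 = -10.25; -5.97 + 4.28 = -1.69.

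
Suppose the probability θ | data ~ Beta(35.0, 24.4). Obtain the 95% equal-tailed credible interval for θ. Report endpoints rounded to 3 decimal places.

[0.463, 0.710]

Posterior: Beta(35.0, 24.4).
Equal-tailed 95% interval: the 0.025 and 0.975 quantiles of Beta(35.0, 24.4).
Posterior mean ≈ 0.589, SD ≈ 0.063; a Normal approximation gives roughly [0.465, 0.713].
Exact: F⁻¹(0.025) = 0.463; F⁻¹(0.975) = 0.710.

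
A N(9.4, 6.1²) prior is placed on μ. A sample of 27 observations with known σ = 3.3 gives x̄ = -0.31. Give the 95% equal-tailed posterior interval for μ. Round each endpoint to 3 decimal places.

[-1.444, 1.032]

Posterior precision = 1/6.1² + 27/3.3² = 0.0269 + 2.4793 = 2.5062, so posterior SD = 0.6317.
Posterior mean = (9.4/6.1² + 27·-0.31/3.3²) / 2.5062 = -0.2059.
Interval: -0.2059 ± 1.960 × 0.6317 → [-1.444, 1.032].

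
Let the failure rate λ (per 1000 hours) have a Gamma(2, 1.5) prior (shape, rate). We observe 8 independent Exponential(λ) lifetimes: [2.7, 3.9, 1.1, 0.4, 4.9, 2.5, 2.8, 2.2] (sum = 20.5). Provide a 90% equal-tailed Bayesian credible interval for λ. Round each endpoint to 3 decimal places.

Posterior: Gamma(2+8, 1.5+20.5) = Gamma(10, 22.0) (shape, rate).
Equal-tailed 90% interval: Gamma(10, 22.0) quantiles at 0.05 and 0.95.
Posterior mean ≈ 0.455, SD ≈ 0.144; a Normal approximation gives roughly [0.218, 0.691].
Exact: lower = 0.247; upper = 0.714.

[0.247, 0.714]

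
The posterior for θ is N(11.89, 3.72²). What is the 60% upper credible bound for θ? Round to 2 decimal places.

12.83

Need U with P(θ ≤ U) = 0.60: U = 11.89 + z_{0.4}·3.72.
z = 0.253; U = 11.89 + 0.253 × 3.72 = 12.83.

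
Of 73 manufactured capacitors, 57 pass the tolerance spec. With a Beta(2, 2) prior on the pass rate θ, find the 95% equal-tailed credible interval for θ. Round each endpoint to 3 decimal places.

Posterior: Beta(2+57, 2+16) = Beta(59, 18).
Equal-tailed 95% interval: the 0.025 and 0.975 quantiles of Beta(59, 18).
Posterior mean ≈ 0.766, SD ≈ 0.048; a Normal approximation gives roughly [0.672, 0.860].
Exact: F⁻¹(0.025) = 0.666; F⁻¹(0.975) = 0.853.

[0.666, 0.853]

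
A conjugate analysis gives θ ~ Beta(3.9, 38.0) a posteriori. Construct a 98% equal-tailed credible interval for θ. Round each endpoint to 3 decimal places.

Posterior: Beta(3.9, 38.0).
Equal-tailed 98% interval: the 0.01 and 0.99 quantiles of Beta(3.9, 38.0).
Posterior mean ≈ 0.093, SD ≈ 0.044; a Normal approximation gives roughly [-0.010, 0.196].
Exact: F⁻¹(0.01) = 0.020; F⁻¹(0.99) = 0.222.

[0.020, 0.222]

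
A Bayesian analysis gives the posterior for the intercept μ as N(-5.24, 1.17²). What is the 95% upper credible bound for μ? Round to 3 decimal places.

-3.316

Need U with P(μ ≤ U) = 0.95: U = -5.24 + z_{0.05}·1.17.
z = 1.645; U = -5.24 + 1.645 × 1.17 = -3.316.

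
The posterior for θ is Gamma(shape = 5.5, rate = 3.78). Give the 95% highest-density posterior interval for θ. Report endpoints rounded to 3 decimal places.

The posterior is unimodal and skewed, so the HPD interval has equal density at both endpoints and is the shortest 95% interval.
Solving f(0.391) = f(2.686) with F(2.686) − F(0.391) = 0.95 gives [0.391, 2.686].
For comparison, the equal-tailed interval is [0.505, 2.899]; the HPD is narrower and shifted toward the mode.

[0.391, 2.686]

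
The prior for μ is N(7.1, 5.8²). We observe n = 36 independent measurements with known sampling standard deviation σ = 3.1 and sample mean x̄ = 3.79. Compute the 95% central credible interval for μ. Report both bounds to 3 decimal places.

[2.807, 4.825]

Posterior precision = 1/5.8² + 36/3.1² = 0.0297 + 3.7461 = 3.7758, so posterior SD = 0.5146.
Posterior mean = (7.1/5.8² + 36·3.79/3.1²) / 3.7758 = 3.8161.
Interval: 3.8161 ± 1.960 × 0.5146 → [2.807, 4.825].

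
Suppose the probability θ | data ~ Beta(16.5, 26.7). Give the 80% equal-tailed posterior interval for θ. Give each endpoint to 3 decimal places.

[0.289, 0.477]

Posterior: Beta(16.5, 26.7).
Equal-tailed 80% interval: the 0.1 and 0.9 quantiles of Beta(16.5, 26.7).
Posterior mean ≈ 0.382, SD ≈ 0.073; a Normal approximation gives roughly [0.288, 0.476].
Exact: F⁻¹(0.1) = 0.289; F⁻¹(0.9) = 0.477.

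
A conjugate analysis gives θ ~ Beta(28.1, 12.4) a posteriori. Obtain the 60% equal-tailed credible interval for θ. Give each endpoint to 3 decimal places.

[0.634, 0.756]

Posterior: Beta(28.1, 12.4).
Equal-tailed 60% interval: the 0.2 and 0.8 quantiles of Beta(28.1, 12.4).
Posterior mean ≈ 0.694, SD ≈ 0.072; a Normal approximation gives roughly [0.634, 0.754].
Exact: F⁻¹(0.2) = 0.634; F⁻¹(0.8) = 0.756.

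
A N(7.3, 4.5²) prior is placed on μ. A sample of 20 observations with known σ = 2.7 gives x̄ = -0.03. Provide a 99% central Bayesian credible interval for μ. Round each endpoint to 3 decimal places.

[-1.442, 1.641]

Posterior precision = 1/4.5² + 20/2.7² = 0.0494 + 2.7435 = 2.7929, so posterior SD = 0.5984.
Posterior mean = (7.3/4.5² + 20·-0.03/2.7²) / 2.7929 = 0.0996.
Interval: 0.0996 ± 2.576 × 0.5984 → [-1.442, 1.641].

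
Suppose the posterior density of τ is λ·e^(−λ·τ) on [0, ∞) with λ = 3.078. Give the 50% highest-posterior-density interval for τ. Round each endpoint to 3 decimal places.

The exponential density is strictly decreasing on [0, ∞), so the HPD interval is anchored at 0: [0, q] with P(τ ≤ q) = 0.50.
q = −ln(1 − 0.50) / 3.078 = 0.6931 / 3.078 = 0.225.

[0.000, 0.225]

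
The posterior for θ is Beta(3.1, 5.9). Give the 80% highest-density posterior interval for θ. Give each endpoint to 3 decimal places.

The posterior is unimodal and skewed, so the HPD interval has equal density at both endpoints and is the shortest 80% interval.
Solving f(0.130) = f(0.519) with F(0.519) − F(0.130) = 0.80 gives [0.130, 0.519].
For comparison, the equal-tailed interval is [0.156, 0.551]; the HPD is narrower and shifted toward the mode.

[0.130, 0.519]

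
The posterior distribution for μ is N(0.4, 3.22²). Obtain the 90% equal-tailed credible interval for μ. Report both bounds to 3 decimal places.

The posterior is symmetric, so the 90% equal-tailed interval is μ = 0.4 ± z·3.22 with z = 1.645.
Half-width: 1.645 × 3.22 = 5.296.
0.4 − 5.296 = -4.896; 0.4 + 5.296 = 5.696.

[-4.896, 5.696]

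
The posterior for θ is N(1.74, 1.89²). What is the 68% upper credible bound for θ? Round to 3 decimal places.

Need U with P(θ ≤ U) = 0.68: U = 1.74 + z_{0.32}·1.89.
z = 0.468; U = 1.74 + 0.468 × 1.89 = 2.624.

2.624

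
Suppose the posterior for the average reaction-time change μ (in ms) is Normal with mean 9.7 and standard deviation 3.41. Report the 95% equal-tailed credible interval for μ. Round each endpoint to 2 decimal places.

The posterior is symmetric, so the 95% equal-tailed interval is μ = 9.7 ± z·3.41 with z = 1.960.
Half-width: 1.960 × 3.41 = 6.68.
9.7 − 6.68 = 3.02; 9.7 + 6.68 = 16.38.

[3.02, 16.38]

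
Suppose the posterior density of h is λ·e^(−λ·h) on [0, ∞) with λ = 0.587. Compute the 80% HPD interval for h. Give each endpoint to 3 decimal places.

The exponential density is strictly decreasing on [0, ∞), so the HPD interval is anchored at 0: [0, q] with P(h ≤ q) = 0.80.
q = −ln(1 − 0.80) / 0.587 = 1.6094 / 0.587 = 2.742.

[0.000, 2.742]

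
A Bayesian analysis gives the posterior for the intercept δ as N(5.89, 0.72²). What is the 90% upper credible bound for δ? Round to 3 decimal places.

6.813

Need U with P(δ ≤ U) = 0.90: U = 5.89 + z_{0.1}·0.72.
z = 1.282; U = 5.89 + 1.282 × 0.72 = 6.813.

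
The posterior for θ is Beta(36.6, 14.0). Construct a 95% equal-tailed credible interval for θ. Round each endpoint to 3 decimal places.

[0.594, 0.836]

Posterior: Beta(36.6, 14.0).
Equal-tailed 95% interval: the 0.025 and 0.975 quantiles of Beta(36.6, 14.0).
Posterior mean ≈ 0.723, SD ≈ 0.062; a Normal approximation gives roughly [0.601, 0.845].
Exact: F⁻¹(0.025) = 0.594; F⁻¹(0.975) = 0.836.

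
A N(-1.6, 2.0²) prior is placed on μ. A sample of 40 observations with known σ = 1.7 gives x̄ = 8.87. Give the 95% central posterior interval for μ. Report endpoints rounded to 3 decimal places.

Posterior precision = 1/2.0² + 40/1.7² = 0.2500 + 13.8408 = 14.0908, so posterior SD = 0.2664.
Posterior mean = (-1.6/2.0² + 40·8.87/1.7²) / 14.0908 = 8.6842.
Interval: 8.6842 ± 1.960 × 0.2664 → [8.162, 9.206].

[8.162, 9.206]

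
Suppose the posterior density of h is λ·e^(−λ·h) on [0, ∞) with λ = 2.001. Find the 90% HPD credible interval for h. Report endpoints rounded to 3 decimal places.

The exponential density is strictly decreasing on [0, ∞), so the HPD interval is anchored at 0: [0, q] with P(h ≤ q) = 0.90.
q = −ln(1 − 0.90) / 2.001 = 2.3026 / 2.001 = 1.151.

[0.000, 1.151]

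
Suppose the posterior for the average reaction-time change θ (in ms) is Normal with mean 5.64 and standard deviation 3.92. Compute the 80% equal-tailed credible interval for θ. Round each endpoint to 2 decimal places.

[0.62, 10.66]

The posterior is symmetric, so the 80% equal-tailed interval is θ = 5.64 ± z·3.92 with z = 1.282.
Half-width: 1.282 × 3.92 = 5.02.
5.64 − 5.02 = 0.62; 5.64 + 5.02 = 10.66.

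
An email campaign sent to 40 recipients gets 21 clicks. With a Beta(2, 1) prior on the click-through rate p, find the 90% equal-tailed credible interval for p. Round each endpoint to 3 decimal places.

Posterior: Beta(2+21, 1+19) = Beta(23, 20).
Equal-tailed 90% interval: the 0.05 and 0.95 quantiles of Beta(23, 20).
Posterior mean ≈ 0.535, SD ≈ 0.075; a Normal approximation gives roughly [0.411, 0.659].
Exact: F⁻¹(0.05) = 0.410; F⁻¹(0.95) = 0.658.

[0.410, 0.658]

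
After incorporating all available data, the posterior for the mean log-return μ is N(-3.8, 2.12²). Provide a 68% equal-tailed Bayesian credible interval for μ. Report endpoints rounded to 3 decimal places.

[-5.908, -1.692]

The posterior is symmetric, so the 68% equal-tailed interval is μ = -3.8 ± z·2.12 with z = 0.994.
Half-width: 0.994 × 2.12 = 2.108.
-3.8 − 2.108 = -5.908; -3.8 + 2.108 = -1.692.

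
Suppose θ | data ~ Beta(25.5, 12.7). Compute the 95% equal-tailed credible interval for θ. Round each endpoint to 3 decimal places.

Posterior: Beta(25.5, 12.7).
Equal-tailed 95% interval: the 0.025 and 0.975 quantiles of Beta(25.5, 12.7).
Posterior mean ≈ 0.668, SD ≈ 0.075; a Normal approximation gives roughly [0.520, 0.815].
Exact: F⁻¹(0.025) = 0.513; F⁻¹(0.975) = 0.806.

[0.513, 0.806]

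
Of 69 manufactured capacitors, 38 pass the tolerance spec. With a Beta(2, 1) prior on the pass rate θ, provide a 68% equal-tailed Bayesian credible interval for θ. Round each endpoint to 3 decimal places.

Posterior: Beta(2+38, 1+31) = Beta(40, 32).
Equal-tailed 68% interval: the 0.16 and 0.84 quantiles of Beta(40, 32).
Posterior mean ≈ 0.556, SD ≈ 0.058; a Normal approximation gives roughly [0.498, 0.613].
Exact: F⁻¹(0.16) = 0.497; F⁻¹(0.84) = 0.614.

[0.497, 0.614]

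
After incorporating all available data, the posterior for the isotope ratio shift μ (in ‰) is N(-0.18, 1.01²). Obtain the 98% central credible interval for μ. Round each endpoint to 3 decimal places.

[-2.530, 2.170]

The posterior is symmetric, so the 98% equal-tailed interval is μ = -0.18 ± z·1.01 with z = 2.326.
Half-width: 2.326 × 1.01 = 2.350.
-0.18 − 2.350 = -2.530; -0.18 + 2.350 = 2.170.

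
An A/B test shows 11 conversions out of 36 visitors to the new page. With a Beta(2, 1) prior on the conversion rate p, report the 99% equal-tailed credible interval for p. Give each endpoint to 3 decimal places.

Posterior: Beta(2+11, 1+25) = Beta(13, 26).
Equal-tailed 99% interval: the 0.005 and 0.995 quantiles of Beta(13, 26).
Posterior mean ≈ 0.333, SD ≈ 0.075; a Normal approximation gives roughly [0.141, 0.525].
Exact: F⁻¹(0.005) = 0.161; F⁻¹(0.995) = 0.537.

[0.161, 0.537]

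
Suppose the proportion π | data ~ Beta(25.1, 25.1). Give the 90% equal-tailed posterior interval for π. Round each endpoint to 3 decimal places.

Posterior: Beta(25.1, 25.1).
Equal-tailed 90% interval: the 0.05 and 0.95 quantiles of Beta(25.1, 25.1).
Posterior mean ≈ 0.500, SD ≈ 0.070; a Normal approximation gives roughly [0.385, 0.615].
Exact: F⁻¹(0.05) = 0.385; F⁻¹(0.95) = 0.615.

[0.385, 0.615]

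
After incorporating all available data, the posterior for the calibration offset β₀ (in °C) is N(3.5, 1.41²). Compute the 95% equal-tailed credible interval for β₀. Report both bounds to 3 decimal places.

The posterior is symmetric, so the 95% equal-tailed interval is β₀ = 3.5 ± z·1.41 with z = 1.960.
Half-width: 1.960 × 1.41 = 2.764.
3.5 − 2.764 = 0.736; 3.5 + 2.764 = 6.264.

[0.736, 6.264]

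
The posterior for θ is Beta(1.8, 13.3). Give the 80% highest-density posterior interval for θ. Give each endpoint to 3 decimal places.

The posterior is unimodal and skewed, so the HPD interval has equal density at both endpoints and is the shortest 80% interval.
Solving f(0.009) = f(0.186) with F(0.186) − F(0.009) = 0.80 gives [0.009, 0.186].
For comparison, the equal-tailed interval is [0.031, 0.231]; the HPD is narrower and shifted toward the mode.

[0.009, 0.186]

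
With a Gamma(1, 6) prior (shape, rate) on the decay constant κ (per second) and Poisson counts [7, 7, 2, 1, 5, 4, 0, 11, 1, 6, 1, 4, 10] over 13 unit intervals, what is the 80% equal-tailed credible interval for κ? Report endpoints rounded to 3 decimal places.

Posterior: Gamma(1+59, 6+13) = Gamma(60, 19) (shape, rate).
Equal-tailed 80% interval: Gamma(60, 19) quantiles at 0.1 and 0.9.
Posterior mean ≈ 3.158, SD ≈ 0.408; a Normal approximation gives roughly [2.635, 3.680].
Exact: lower = 2.648; upper = 3.690.

[2.648, 3.690]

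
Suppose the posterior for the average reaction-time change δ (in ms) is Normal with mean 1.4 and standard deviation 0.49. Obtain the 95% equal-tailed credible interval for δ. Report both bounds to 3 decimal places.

The posterior is symmetric, so the 95% equal-tailed interval is δ = 1.4 ± z·0.49 with z = 1.960.
Half-width: 1.960 × 0.49 = 0.960.
1.4 − 0.960 = 0.440; 1.4 + 0.960 = 2.360.

[0.440, 2.360]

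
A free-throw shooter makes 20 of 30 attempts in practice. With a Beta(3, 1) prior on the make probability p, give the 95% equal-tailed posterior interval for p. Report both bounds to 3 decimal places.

[0.513, 0.820]

Posterior: Beta(3+20, 1+10) = Beta(23, 11).
Equal-tailed 95% interval: the 0.025 and 0.975 quantiles of Beta(23, 11).
Posterior mean ≈ 0.676, SD ≈ 0.079; a Normal approximation gives roughly [0.521, 0.831].
Exact: F⁻¹(0.025) = 0.513; F⁻¹(0.975) = 0.820.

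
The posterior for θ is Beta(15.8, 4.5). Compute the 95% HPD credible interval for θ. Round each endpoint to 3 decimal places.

The posterior is unimodal and skewed, so the HPD interval has equal density at both endpoints and is the shortest 95% interval.
Solving f(0.601) = f(0.940) with F(0.940) − F(0.601) = 0.95 gives [0.601, 0.940].
For comparison, the equal-tailed interval is [0.579, 0.926]; the HPD is narrower and shifted toward the mode.

[0.601, 0.940]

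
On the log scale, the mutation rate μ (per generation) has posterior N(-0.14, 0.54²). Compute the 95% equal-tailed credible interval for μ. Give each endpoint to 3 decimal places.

On the log scale the 95% interval is -0.14 ± 1.960 × 0.54 = [-1.1984, 0.9184].
Exponentiate: [e^-1.1984, e^0.9184] = [0.302, 2.505].

[0.302, 2.505]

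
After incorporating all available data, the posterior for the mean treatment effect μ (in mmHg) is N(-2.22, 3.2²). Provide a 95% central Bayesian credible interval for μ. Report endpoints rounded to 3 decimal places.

[-8.492, 4.052]

The posterior is symmetric, so the 95% equal-tailed interval is μ = -2.22 ± z·3.2 with z = 1.960.
Half-width: 1.960 × 3.2 = 6.272.
-2.22 − 6.272 = -8.492; -2.22 + 6.272 = 4.052.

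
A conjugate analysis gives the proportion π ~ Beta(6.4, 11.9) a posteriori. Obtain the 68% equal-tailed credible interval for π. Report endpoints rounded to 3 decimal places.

Posterior: Beta(6.4, 11.9).
Equal-tailed 68% interval: the 0.16 and 0.84 quantiles of Beta(6.4, 11.9).
Posterior mean ≈ 0.350, SD ≈ 0.109; a Normal approximation gives roughly [0.242, 0.458].
Exact: F⁻¹(0.16) = 0.239; F⁻¹(0.84) = 0.460.

[0.239, 0.460]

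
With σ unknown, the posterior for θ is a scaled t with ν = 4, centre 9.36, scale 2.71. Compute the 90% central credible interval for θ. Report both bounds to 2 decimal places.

[3.58, 15.14]

The t_4 distribution is symmetric; the 90% interval is 9.36 ± t·2.71 with t_{0.95,4} = 2.132.
Half-width: 2.132 × 2.71 = 5.78.
9.36 − 5.78 = 3.58; 9.36 + 5.78 = 15.14.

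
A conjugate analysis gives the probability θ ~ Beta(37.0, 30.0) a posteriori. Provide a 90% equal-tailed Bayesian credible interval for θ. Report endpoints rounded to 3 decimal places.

[0.452, 0.651]

Posterior: Beta(37.0, 30.0).
Equal-tailed 90% interval: the 0.05 and 0.95 quantiles of Beta(37.0, 30.0).
Posterior mean ≈ 0.552, SD ≈ 0.060; a Normal approximation gives roughly [0.453, 0.651].
Exact: F⁻¹(0.05) = 0.452; F⁻¹(0.95) = 0.651.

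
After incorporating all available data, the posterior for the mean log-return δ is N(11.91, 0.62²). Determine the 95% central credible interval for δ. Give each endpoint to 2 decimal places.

The posterior is symmetric, so the 95% equal-tailed interval is δ = 11.91 ± z·0.62 with z = 1.960.
Half-width: 1.960 × 0.62 = 1.22.
11.91 − 1.22 = 10.69; 11.91 + 1.22 = 13.13.

[10.69, 13.13]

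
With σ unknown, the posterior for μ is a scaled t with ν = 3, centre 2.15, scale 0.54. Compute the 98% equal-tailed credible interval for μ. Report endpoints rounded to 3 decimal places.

[-0.302, 4.602]

The t_3 distribution is symmetric; the 98% interval is 2.15 ± t·0.54 with t_{0.99,3} = 4.541.
Half-width: 4.541 × 0.54 = 2.452.
2.15 − 2.452 = -0.302; 2.15 + 2.452 = 4.602.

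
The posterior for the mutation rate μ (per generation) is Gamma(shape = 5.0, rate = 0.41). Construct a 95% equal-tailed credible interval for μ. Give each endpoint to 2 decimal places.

[3.96, 24.98]

Posterior: Gamma(shape 5.0, rate 0.41).
Equal-tailed 95% interval: Gamma(5.0, 0.41) quantiles at 0.025 and 0.975.
Posterior mean ≈ 12.20, SD ≈ 5.45; a Normal approximation gives roughly [1.51, 22.88].
Exact: lower = 3.96; upper = 24.98.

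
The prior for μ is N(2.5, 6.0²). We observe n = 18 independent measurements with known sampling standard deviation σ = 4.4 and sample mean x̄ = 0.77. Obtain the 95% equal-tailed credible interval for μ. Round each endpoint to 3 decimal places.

Posterior precision = 1/6.0² + 18/4.4² = 0.0278 + 0.9298 = 0.9575, so posterior SD = 1.0219.
Posterior mean = (2.5/6.0² + 18·0.77/4.4²) / 0.9575 = 0.8202.
Interval: 0.8202 ± 1.960 × 1.0219 → [-1.183, 2.823].

[-1.183, 2.823]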